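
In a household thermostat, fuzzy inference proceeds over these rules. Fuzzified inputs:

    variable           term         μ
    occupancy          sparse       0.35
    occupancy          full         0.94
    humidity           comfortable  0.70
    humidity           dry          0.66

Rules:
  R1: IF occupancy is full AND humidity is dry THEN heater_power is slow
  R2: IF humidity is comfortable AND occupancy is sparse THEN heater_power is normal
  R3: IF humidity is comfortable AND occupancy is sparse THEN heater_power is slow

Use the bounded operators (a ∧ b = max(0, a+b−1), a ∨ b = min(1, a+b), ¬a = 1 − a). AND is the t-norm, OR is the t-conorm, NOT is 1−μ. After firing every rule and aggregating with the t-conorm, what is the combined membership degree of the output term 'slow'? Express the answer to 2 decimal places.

R1: full=0.94, dry=0.66; AND[max(0, a+b−1)] → w = 0.60
R2: comfortable=0.70, sparse=0.35; AND[max(0, a+b−1)] → w = 0.05
R3: comfortable=0.70, sparse=0.35; AND[max(0, a+b−1)] → w = 0.05
Rules with consequent 'slow': {R1, R3} → strengths 0.60, 0.05
Aggregate via t-conorm [min(1, a+b)]: 0.65

0.65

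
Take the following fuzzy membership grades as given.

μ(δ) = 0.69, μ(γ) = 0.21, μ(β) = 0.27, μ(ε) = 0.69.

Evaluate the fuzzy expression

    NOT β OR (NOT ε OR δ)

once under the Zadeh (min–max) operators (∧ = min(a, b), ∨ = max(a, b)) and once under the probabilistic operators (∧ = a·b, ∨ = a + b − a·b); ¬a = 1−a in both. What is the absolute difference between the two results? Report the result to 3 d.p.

0.212

Under Zadeh (min–max):
  NOT β = 1 − 0.27 = 0.73
  NOT ε = 1 − 0.69 = 0.31
  NOT ε OR δ = max(a, b) on (0.31, 0.69) = 0.69
  NOT β OR (NOT ε OR δ) = max(a, b) on (0.73, 0.69) = 0.73
  → value = 0.7300
Under probabilistic:
  NOT β = 1 − 0.2700 = 0.7300
  NOT ε = 1 − 0.6900 = 0.3100
  NOT ε OR δ = a + b − a·b on (0.3100, 0.6900) = 0.7861
  NOT β OR (NOT ε OR δ) = a + b − a·b on (0.7300, 0.7861) = 0.9422
  → value = 0.9422
|0.7300 − 0.9422| = 0.212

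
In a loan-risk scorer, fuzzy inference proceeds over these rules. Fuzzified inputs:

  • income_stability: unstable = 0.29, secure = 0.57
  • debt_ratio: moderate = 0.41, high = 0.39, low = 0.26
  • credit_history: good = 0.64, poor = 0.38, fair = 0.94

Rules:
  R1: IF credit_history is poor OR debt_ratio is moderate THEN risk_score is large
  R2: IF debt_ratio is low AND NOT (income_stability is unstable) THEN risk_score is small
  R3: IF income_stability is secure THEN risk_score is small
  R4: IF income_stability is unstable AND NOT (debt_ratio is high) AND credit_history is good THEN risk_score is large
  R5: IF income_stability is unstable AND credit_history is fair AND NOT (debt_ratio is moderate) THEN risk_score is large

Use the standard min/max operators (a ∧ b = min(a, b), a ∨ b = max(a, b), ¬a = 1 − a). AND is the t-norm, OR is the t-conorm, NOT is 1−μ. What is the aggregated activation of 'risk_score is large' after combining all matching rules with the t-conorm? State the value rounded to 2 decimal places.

0.41

R1: poor=0.38, moderate=0.41; OR[max(a, b)] → w = 0.41
R2: low=0.26, ¬unstable=1−0.29=0.71; AND[min(a, b)] → w = 0.26
R3: secure=0.57 → w = 0.57
R4: unstable=0.29, ¬high=1−0.39=0.61, good=0.64; AND[min(a, b)] → w = 0.29
R5: unstable=0.29, fair=0.94, ¬moderate=1−0.41=0.59; AND[min(a, b)] → w = 0.29
Rules with consequent 'large': {R1, R4, R5} → strengths 0.41, 0.29, 0.29
Aggregate via t-conorm [max(a, b)]: 0.41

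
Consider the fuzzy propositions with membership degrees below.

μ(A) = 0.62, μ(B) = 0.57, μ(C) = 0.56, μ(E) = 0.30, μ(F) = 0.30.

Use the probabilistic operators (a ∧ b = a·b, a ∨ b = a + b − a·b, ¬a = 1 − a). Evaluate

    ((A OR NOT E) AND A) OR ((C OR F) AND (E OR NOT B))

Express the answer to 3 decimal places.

NOT E = 1 − 0.3000 = 0.7000
A OR NOT E = a + b − a·b on (0.6200, 0.7000) = 0.8860
(A OR NOT E) AND A = a·b on (0.8860, 0.6200) = 0.5493
C OR F = a + b − a·b on (0.5600, 0.3000) = 0.6920
NOT B = 1 − 0.5700 = 0.4300
E OR NOT B = a + b − a·b on (0.3000, 0.4300) = 0.6010
(C OR F) AND (E OR NOT B) = a·b on (0.6920, 0.6010) = 0.4159
((A OR NOT E) AND A) OR ((C OR F) AND (E OR NOT B)) = a + b − a·b on (0.5493, 0.4159) = 0.7368

0.737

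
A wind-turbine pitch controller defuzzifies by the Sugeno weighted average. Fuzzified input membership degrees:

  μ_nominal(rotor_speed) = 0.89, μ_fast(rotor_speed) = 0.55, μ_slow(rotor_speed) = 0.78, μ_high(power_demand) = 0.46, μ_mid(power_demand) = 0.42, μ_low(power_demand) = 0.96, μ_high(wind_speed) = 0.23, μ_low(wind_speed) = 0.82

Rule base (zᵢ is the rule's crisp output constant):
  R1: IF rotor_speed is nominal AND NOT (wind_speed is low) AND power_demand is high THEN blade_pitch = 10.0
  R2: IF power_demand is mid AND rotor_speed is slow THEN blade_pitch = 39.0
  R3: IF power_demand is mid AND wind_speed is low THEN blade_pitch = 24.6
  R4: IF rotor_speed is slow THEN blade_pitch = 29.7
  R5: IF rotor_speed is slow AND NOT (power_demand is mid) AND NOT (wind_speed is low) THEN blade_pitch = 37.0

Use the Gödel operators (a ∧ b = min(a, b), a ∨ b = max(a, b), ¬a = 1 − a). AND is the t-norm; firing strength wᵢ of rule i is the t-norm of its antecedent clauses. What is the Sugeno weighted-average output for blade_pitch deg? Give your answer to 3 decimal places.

29.464

R1 (z=10.0): nominal=0.89, ¬low=1−0.82=0.18, high=0.46; AND[min(a, b)] → w = 0.18
R2 (z=39.0): mid=0.42, slow=0.78; AND[min(a, b)] → w = 0.42
R3 (z=24.6): mid=0.42, low=0.82; AND[min(a, b)] → w = 0.42
R4 (z=29.7): slow=0.78 → w = 0.78
R5 (z=37.0): slow=0.78, ¬mid=1−0.42=0.58, ¬low=1−0.82=0.18; AND[min(a, b)] → w = 0.18
Weighted average = (0.18·10.0 + 0.42·39.0 + 0.42·24.6 + 0.78·29.7 + 0.18·37.0) / (0.18 + 0.42 + 0.42 + 0.78 + 0.18)
  = 58.3380 / 1.9800 = 29.464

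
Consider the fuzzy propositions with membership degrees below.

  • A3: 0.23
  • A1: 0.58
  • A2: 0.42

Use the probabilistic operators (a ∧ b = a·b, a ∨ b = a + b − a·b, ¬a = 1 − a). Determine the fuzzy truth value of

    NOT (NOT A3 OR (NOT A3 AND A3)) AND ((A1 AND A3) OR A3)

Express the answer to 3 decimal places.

0.063

NOT A3 = 1 − 0.2300 = 0.7700
NOT A3 = 1 − 0.2300 = 0.7700
NOT A3 AND A3 = a·b on (0.7700, 0.2300) = 0.1771
NOT A3 OR (NOT A3 AND A3) = a + b − a·b on (0.7700, 0.1771) = 0.8107
NOT (NOT A3 OR (NOT A3 AND A3)) = 1 − 0.8107 = 0.1893
A1 AND A3 = a·b on (0.5800, 0.2300) = 0.1334
(A1 AND A3) OR A3 = a + b − a·b on (0.1334, 0.2300) = 0.3327
NOT (NOT A3 OR (NOT A3 AND A3)) AND ((A1 AND A3) OR A3) = a·b on (0.1893, 0.3327) = 0.0630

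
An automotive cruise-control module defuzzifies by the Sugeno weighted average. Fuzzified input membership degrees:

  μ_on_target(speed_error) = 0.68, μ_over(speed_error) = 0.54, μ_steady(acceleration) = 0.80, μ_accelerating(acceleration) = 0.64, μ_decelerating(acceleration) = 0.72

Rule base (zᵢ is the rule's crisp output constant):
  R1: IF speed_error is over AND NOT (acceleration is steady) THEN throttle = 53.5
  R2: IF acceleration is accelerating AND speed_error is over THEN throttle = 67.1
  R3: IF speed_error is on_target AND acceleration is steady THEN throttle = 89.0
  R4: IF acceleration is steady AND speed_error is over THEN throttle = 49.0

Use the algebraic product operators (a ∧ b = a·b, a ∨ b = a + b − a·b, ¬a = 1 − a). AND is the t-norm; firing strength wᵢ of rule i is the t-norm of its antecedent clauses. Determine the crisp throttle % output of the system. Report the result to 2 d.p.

R1 (z=53.5): over=0.54, ¬steady=1−0.80=0.20; AND[a·b] → w = 0.1080
R2 (z=67.1): accelerating=0.64, over=0.54; AND[a·b] → w = 0.3456
R3 (z=89.0): on_target=0.68, steady=0.80; AND[a·b] → w = 0.5440
R4 (z=49.0): steady=0.80, over=0.54; AND[a·b] → w = 0.4320
Weighted average = (0.1080·53.5 + 0.3456·67.1 + 0.5440·89.0 + 0.4320·49.0) / (0.1080 + 0.3456 + 0.5440 + 0.4320)
  = 98.5518 / 1.4296 = 68.94

68.94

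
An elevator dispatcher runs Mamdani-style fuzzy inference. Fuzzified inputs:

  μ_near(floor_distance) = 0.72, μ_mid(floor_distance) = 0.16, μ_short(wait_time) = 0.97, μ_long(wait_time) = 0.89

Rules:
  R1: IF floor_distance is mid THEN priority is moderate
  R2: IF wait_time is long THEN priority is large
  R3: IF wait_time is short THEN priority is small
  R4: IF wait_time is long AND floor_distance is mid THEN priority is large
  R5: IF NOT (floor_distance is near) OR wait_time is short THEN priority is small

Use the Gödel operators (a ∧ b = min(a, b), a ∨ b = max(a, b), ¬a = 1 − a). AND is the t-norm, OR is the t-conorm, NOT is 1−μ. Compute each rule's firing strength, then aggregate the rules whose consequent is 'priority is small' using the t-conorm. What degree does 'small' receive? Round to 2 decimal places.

0.97

R1: mid=0.16 → w = 0.16
R2: long=0.89 → w = 0.89
R3: short=0.97 → w = 0.97
R4: long=0.89, mid=0.16; AND[min(a, b)] → w = 0.16
R5: ¬near=1−0.72=0.28, short=0.97; OR[max(a, b)] → w = 0.97
Rules with consequent 'small': {R3, R5} → strengths 0.97, 0.97
Aggregate via t-conorm [max(a, b)]: 0.97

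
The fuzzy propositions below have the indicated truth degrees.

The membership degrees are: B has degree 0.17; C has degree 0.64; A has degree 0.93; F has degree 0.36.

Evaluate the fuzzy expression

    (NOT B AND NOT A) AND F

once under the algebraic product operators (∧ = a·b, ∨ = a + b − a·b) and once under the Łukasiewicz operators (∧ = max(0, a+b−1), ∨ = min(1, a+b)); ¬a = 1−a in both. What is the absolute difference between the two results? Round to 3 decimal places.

0.021

Under algebraic product:
  NOT B = 1 − 0.1700 = 0.8300
  NOT A = 1 − 0.9300 = 0.0700
  NOT B AND NOT A = a·b on (0.8300, 0.0700) = 0.0581
  (NOT B AND NOT A) AND F = a·b on (0.0581, 0.3600) = 0.0209
  → value = 0.0209
Under Łukasiewicz:
  NOT B = 1 − 0.17 = 0.83
  NOT A = 1 − 0.93 = 0.07
  NOT B AND NOT A = max(0, a+b−1) on (0.83, 0.07) = 0.00
  (NOT B AND NOT A) AND F = max(0, a+b−1) on (0.00, 0.36) = 0.00
  → value = 0.0000
|0.0209 − 0.0000| = 0.021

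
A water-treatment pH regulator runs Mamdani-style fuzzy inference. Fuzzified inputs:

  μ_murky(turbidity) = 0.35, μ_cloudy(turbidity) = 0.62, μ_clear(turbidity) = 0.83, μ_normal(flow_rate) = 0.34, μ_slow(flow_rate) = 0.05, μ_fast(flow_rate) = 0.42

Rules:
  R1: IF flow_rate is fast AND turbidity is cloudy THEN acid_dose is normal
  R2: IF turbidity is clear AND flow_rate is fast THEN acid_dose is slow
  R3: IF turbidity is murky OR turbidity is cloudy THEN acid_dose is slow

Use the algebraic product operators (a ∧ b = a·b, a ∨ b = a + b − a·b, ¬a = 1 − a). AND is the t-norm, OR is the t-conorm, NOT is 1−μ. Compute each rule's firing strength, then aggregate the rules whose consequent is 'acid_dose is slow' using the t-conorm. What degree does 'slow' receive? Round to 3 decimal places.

0.839

R1: fast=0.42, cloudy=0.62; AND[a·b] → w = 0.2604
R2: clear=0.83, fast=0.42; AND[a·b] → w = 0.3486
R3: murky=0.35, cloudy=0.62; OR[a + b − a·b] → w = 0.7530
Rules with consequent 'slow': {R2, R3} → strengths 0.3486, 0.7530
Aggregate via t-conorm [a + b − a·b]: 0.8391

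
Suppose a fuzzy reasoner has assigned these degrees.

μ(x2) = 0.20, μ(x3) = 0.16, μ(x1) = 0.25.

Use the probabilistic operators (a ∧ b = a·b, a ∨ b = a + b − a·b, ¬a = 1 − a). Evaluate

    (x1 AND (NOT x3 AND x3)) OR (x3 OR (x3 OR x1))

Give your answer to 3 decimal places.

NOT x3 = 1 − 0.1600 = 0.8400
NOT x3 AND x3 = a·b on (0.8400, 0.1600) = 0.1344
x1 AND (NOT x3 AND x3) = a·b on (0.2500, 0.1344) = 0.0336
x3 OR x1 = a + b − a·b on (0.1600, 0.2500) = 0.3700
x3 OR (x3 OR x1) = a + b − a·b on (0.1600, 0.3700) = 0.4708
(x1 AND (NOT x3 AND x3)) OR (x3 OR (x3 OR x1)) = a + b − a·b on (0.0336, 0.4708) = 0.4886

0.489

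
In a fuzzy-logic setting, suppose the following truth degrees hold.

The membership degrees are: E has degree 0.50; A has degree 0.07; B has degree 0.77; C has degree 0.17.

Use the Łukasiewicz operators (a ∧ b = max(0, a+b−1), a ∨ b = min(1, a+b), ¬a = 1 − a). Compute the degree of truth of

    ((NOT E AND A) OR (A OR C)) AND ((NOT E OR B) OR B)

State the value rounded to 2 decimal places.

0.24

NOT E = 1 − 0.50 = 0.50
NOT E AND A = max(0, a+b−1) on (0.50, 0.07) = 0.00
A OR C = min(1, a+b) on (0.07, 0.17) = 0.24
(NOT E AND A) OR (A OR C) = min(1, a+b) on (0.00, 0.24) = 0.24
NOT E = 1 − 0.50 = 0.50
NOT E OR B = min(1, a+b) on (0.50, 0.77) = 1.00
(NOT E OR B) OR B = min(1, a+b) on (1.00, 0.77) = 1.00
((NOT E AND A) OR (A OR C)) AND ((NOT E OR B) OR B) = max(0, a+b−1) on (0.24, 1.00) = 0.24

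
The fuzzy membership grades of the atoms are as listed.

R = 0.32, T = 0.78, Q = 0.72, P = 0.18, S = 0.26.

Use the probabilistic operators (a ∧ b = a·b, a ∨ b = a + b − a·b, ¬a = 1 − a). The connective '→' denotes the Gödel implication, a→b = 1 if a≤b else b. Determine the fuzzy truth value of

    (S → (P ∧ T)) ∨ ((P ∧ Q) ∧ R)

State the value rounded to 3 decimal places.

0.176

P ∧ T = a·b on (0.1800, 0.7800) = 0.1404
S → (P ∧ T)  [Gödel: 1 if a≤b else b] with a=0.2600, b=0.1404 → 0.1404
P ∧ Q = a·b on (0.1800, 0.7200) = 0.1296
(P ∧ Q) ∧ R = a·b on (0.1296, 0.3200) = 0.0415
(S → (P ∧ T)) ∨ ((P ∧ Q) ∧ R) = a + b − a·b on (0.1404, 0.0415) = 0.1760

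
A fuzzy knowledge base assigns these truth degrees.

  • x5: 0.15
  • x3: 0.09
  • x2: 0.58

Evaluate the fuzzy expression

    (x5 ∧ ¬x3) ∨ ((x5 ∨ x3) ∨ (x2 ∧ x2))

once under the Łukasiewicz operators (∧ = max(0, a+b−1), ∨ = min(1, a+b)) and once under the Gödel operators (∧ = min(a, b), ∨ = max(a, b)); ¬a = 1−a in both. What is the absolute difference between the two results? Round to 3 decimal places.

Under Łukasiewicz:
  ¬x3 = 1 − 0.09 = 0.91
  x5 ∧ ¬x3 = max(0, a+b−1) on (0.15, 0.91) = 0.06
  x5 ∨ x3 = min(1, a+b) on (0.15, 0.09) = 0.24
  x2 ∧ x2 = max(0, a+b−1) on (0.58, 0.58) = 0.16
  (x5 ∨ x3) ∨ (x2 ∧ x2) = min(1, a+b) on (0.24, 0.16) = 0.40
  (x5 ∧ ¬x3) ∨ ((x5 ∨ x3) ∨ (x2 ∧ x2)) = min(1, a+b) on (0.06, 0.40) = 0.46
  → value = 0.4600
Under Gödel:
  ¬x3 = 1 − 0.09 = 0.91
  x5 ∧ ¬x3 = min(a, b) on (0.15, 0.91) = 0.15
  x5 ∨ x3 = max(a, b) on (0.15, 0.09) = 0.15
  x2 ∧ x2 = min(a, b) on (0.58, 0.58) = 0.58
  (x5 ∨ x3) ∨ (x2 ∧ x2) = max(a, b) on (0.15, 0.58) = 0.58
  (x5 ∧ ¬x3) ∨ ((x5 ∨ x3) ∨ (x2 ∧ x2)) = max(a, b) on (0.15, 0.58) = 0.58
  → value = 0.5800
|0.4600 − 0.5800| = 0.120

0.120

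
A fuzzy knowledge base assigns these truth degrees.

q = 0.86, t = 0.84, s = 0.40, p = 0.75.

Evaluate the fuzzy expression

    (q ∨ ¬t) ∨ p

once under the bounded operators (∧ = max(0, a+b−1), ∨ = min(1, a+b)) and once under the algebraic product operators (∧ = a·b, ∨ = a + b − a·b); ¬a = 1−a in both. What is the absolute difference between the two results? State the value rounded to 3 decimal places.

Under bounded:
  ¬t = 1 − 0.84 = 0.16
  q ∨ ¬t = min(1, a+b) on (0.86, 0.16) = 1.00
  (q ∨ ¬t) ∨ p = min(1, a+b) on (1.00, 0.75) = 1.00
  → value = 1.0000
Under algebraic product:
  ¬t = 1 − 0.8400 = 0.1600
  q ∨ ¬t = a + b − a·b on (0.8600, 0.1600) = 0.8824
  (q ∨ ¬t) ∨ p = a + b − a·b on (0.8824, 0.7500) = 0.9706
  → value = 0.9706
|1.0000 − 0.9706| = 0.029

0.029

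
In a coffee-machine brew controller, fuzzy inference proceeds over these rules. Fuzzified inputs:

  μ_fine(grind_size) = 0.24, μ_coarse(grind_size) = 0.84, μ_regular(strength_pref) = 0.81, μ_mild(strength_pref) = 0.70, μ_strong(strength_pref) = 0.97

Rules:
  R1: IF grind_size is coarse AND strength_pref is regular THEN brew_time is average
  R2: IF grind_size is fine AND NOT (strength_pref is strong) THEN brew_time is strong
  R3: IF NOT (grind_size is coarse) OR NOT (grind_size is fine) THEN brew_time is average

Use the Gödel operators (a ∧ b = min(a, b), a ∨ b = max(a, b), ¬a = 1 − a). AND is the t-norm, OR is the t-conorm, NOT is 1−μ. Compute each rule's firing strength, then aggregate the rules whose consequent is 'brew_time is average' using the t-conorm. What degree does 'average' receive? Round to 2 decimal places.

0.81

R1: coarse=0.84, regular=0.81; AND[min(a, b)] → w = 0.81
R2: fine=0.24, ¬strong=1−0.97=0.03; AND[min(a, b)] → w = 0.03
R3: ¬coarse=1−0.84=0.16, ¬fine=1−0.24=0.76; OR[max(a, b)] → w = 0.76
Rules with consequent 'average': {R1, R3} → strengths 0.81, 0.76
Aggregate via t-conorm [max(a, b)]: 0.81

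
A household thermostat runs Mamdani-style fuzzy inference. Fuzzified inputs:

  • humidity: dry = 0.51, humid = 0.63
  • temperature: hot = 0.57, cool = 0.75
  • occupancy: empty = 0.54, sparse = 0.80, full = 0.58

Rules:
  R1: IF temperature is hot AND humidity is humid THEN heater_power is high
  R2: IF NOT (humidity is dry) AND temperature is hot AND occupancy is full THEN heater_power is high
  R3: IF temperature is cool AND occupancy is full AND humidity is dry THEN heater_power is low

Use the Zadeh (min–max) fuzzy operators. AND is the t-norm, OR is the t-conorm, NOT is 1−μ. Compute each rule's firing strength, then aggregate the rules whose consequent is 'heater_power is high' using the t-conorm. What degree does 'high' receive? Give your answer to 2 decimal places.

R1: hot=0.57, humid=0.63; AND[min(a, b)] → w = 0.57
R2: ¬dry=1−0.51=0.49, hot=0.57, full=0.58; AND[min(a, b)] → w = 0.49
R3: cool=0.75, full=0.58, dry=0.51; AND[min(a, b)] → w = 0.51
Rules with consequent 'high': {R1, R2} → strengths 0.57, 0.49
Aggregate via t-conorm [max(a, b)]: 0.57

0.57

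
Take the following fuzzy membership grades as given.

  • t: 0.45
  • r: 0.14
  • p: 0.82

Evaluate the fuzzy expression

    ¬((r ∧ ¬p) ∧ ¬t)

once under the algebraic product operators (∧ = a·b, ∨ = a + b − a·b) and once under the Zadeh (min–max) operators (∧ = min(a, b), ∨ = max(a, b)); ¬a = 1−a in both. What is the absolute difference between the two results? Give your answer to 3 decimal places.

0.126

Under algebraic product:
  ¬p = 1 − 0.8200 = 0.1800
  r ∧ ¬p = a·b on (0.1400, 0.1800) = 0.0252
  ¬t = 1 − 0.4500 = 0.5500
  (r ∧ ¬p) ∧ ¬t = a·b on (0.0252, 0.5500) = 0.0139
  ¬((r ∧ ¬p) ∧ ¬t) = 1 − 0.0139 = 0.9861
  → value = 0.9861
Under Zadeh (min–max):
  ¬p = 1 − 0.82 = 0.18
  r ∧ ¬p = min(a, b) on (0.14, 0.18) = 0.14
  ¬t = 1 − 0.45 = 0.55
  (r ∧ ¬p) ∧ ¬t = min(a, b) on (0.14, 0.55) = 0.14
  ¬((r ∧ ¬p) ∧ ¬t) = 1 − 0.14 = 0.86
  → value = 0.8600
|0.9861 − 0.8600| = 0.126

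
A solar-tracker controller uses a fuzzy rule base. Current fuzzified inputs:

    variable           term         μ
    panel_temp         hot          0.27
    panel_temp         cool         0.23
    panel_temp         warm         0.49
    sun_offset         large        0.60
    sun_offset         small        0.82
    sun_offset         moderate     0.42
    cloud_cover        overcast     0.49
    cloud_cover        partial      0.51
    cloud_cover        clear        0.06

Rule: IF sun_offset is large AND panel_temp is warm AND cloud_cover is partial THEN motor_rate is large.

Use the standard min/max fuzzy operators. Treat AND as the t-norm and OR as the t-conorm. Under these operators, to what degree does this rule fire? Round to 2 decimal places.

0.49

firing strength: large=0.60, warm=0.49, partial=0.51; AND[min(a, b)] → w = 0.49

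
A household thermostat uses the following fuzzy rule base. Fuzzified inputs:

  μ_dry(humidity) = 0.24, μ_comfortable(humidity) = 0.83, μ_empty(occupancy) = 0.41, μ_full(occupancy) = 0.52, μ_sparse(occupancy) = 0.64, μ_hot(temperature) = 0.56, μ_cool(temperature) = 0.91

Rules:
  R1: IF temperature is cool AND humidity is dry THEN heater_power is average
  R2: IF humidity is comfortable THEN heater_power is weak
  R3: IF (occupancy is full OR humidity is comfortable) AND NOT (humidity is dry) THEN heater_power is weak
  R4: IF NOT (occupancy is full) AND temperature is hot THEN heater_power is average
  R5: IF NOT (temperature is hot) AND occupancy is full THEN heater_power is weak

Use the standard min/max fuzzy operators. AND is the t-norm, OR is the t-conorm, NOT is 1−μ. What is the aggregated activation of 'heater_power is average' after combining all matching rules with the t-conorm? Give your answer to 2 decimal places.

0.48

R1: cool=0.91, dry=0.24; AND[min(a, b)] → w = 0.24
R2: comfortable=0.83 → w = 0.83
R3: (full=0.52 OR comfortable=0.83) = 0.83; AND[min(a, b)] with ¬dry=1−0.24=0.76 → w = 0.76
R4: ¬full=1−0.52=0.48, hot=0.56; AND[min(a, b)] → w = 0.48
R5: ¬hot=1−0.56=0.44, full=0.52; AND[min(a, b)] → w = 0.44
Rules with consequent 'average': {R1, R4} → strengths 0.24, 0.48
Aggregate via t-conorm [max(a, b)]: 0.48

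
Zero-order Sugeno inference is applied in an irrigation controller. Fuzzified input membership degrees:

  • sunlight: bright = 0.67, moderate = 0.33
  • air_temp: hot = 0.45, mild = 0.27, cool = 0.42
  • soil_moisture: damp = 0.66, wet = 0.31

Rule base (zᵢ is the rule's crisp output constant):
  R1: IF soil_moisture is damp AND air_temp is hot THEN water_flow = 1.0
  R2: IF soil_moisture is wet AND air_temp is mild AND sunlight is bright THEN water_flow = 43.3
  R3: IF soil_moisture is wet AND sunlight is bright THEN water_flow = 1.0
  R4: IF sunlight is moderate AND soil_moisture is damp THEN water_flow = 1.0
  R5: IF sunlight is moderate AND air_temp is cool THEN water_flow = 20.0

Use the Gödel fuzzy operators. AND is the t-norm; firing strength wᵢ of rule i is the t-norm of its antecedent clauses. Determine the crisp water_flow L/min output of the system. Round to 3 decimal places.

R1 (z=1.0): damp=0.66, hot=0.45; AND[min(a, b)] → w = 0.45
R2 (z=43.3): wet=0.31, mild=0.27, bright=0.67; AND[min(a, b)] → w = 0.27
R3 (z=1.0): wet=0.31, bright=0.67; AND[min(a, b)] → w = 0.31
R4 (z=1.0): moderate=0.33, damp=0.66; AND[min(a, b)] → w = 0.33
R5 (z=20.0): moderate=0.33, cool=0.42; AND[min(a, b)] → w = 0.33
Weighted average = (0.45·1.0 + 0.27·43.3 + 0.31·1.0 + 0.33·1.0 + 0.33·20.0) / (0.45 + 0.27 + 0.31 + 0.33 + 0.33)
  = 19.3810 / 1.6900 = 11.468

11.468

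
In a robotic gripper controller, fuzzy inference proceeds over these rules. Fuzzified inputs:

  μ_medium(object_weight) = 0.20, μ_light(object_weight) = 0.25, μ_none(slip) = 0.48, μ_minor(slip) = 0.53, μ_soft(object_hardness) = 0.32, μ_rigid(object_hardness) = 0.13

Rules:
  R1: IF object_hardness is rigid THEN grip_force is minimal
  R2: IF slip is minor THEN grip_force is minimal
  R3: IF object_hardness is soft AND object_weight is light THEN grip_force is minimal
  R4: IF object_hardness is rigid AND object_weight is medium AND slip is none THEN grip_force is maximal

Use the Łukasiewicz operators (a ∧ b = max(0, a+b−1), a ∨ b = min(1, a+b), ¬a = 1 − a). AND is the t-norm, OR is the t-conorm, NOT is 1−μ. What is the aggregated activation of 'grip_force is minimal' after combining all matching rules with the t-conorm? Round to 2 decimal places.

R1: rigid=0.13 → w = 0.13
R2: minor=0.53 → w = 0.53
R3: soft=0.32, light=0.25; AND[max(0, a+b−1)] → w = 0.00
R4: rigid=0.13, medium=0.20, none=0.48; AND[max(0, a+b−1)] → w = 0.00
Rules with consequent 'minimal': {R1, R2, R3} → strengths 0.13, 0.53, 0.00
Aggregate via t-conorm [min(1, a+b)]: 0.66

0.66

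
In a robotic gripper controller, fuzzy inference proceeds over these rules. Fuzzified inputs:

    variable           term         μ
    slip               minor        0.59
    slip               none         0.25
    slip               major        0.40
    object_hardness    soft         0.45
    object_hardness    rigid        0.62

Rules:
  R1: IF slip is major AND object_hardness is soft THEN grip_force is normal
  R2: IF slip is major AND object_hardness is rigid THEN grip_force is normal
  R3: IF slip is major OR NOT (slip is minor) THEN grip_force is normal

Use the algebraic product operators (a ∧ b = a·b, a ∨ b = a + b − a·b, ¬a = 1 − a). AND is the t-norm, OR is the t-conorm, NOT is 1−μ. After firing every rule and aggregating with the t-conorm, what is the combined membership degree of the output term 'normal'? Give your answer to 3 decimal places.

R1: major=0.40, soft=0.45; AND[a·b] → w = 0.1800
R2: major=0.40, rigid=0.62; AND[a·b] → w = 0.2480
R3: major=0.40, ¬minor=1−0.59=0.41; OR[a + b − a·b] → w = 0.6460
Rules with consequent 'normal': {R1, R2, R3} → strengths 0.1800, 0.2480, 0.6460
Aggregate via t-conorm [a + b − a·b]: 0.7817

0.782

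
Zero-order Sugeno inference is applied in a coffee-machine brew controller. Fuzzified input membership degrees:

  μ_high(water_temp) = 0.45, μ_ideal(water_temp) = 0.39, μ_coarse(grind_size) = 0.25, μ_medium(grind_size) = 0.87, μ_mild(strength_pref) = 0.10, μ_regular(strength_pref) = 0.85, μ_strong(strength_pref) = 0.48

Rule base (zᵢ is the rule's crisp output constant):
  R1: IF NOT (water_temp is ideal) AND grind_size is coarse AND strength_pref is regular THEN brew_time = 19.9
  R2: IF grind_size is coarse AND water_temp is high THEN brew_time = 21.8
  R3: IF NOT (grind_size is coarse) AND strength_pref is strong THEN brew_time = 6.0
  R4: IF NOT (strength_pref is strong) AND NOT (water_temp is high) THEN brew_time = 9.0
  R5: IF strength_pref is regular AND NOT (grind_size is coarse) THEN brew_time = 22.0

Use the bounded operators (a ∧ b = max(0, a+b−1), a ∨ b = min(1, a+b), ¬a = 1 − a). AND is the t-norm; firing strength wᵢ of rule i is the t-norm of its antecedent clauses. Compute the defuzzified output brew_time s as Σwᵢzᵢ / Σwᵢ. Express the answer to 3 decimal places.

16.900

R1 (z=19.9): ¬ideal=1−0.39=0.61, coarse=0.25, regular=0.85; AND[max(0, a+b−1)] → w = 0.00
R2 (z=21.8): coarse=0.25, high=0.45; AND[max(0, a+b−1)] → w = 0.00
R3 (z=6.0): ¬coarse=1−0.25=0.75, strong=0.48; AND[max(0, a+b−1)] → w = 0.23
R4 (z=9.0): ¬strong=1−0.48=0.52, ¬high=1−0.45=0.55; AND[max(0, a+b−1)] → w = 0.07
R5 (z=22.0): regular=0.85, ¬coarse=1−0.25=0.75; AND[max(0, a+b−1)] → w = 0.60
Weighted average = (0.00·19.9 + 0.00·21.8 + 0.23·6.0 + 0.07·9.0 + 0.60·22.0) / (0.00 + 0.00 + 0.23 + 0.07 + 0.60)
  = 15.2100 / 0.9000 = 16.900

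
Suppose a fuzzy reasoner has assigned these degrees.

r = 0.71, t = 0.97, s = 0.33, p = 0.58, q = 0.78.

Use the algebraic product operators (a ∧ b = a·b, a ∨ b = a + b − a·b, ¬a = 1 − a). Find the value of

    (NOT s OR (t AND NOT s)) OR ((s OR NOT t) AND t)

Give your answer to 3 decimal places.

0.924

NOT s = 1 − 0.3300 = 0.6700
NOT s = 1 − 0.3300 = 0.6700
t AND NOT s = a·b on (0.9700, 0.6700) = 0.6499
NOT s OR (t AND NOT s) = a + b − a·b on (0.6700, 0.6499) = 0.8845
NOT t = 1 − 0.9700 = 0.0300
s OR NOT t = a + b − a·b on (0.3300, 0.0300) = 0.3501
(s OR NOT t) AND t = a·b on (0.3501, 0.9700) = 0.3396
(NOT s OR (t AND NOT s)) OR ((s OR NOT t) AND t) = a + b − a·b on (0.8845, 0.3396) = 0.9237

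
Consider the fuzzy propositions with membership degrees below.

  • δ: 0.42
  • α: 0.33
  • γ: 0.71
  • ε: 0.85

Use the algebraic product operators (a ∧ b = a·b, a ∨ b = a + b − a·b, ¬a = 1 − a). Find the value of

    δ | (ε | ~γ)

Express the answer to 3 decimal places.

0.938

~γ = 1 − 0.7100 = 0.2900
ε | ~γ = a + b − a·b on (0.8500, 0.2900) = 0.8935
δ | (ε | ~γ) = a + b − a·b on (0.4200, 0.8935) = 0.9382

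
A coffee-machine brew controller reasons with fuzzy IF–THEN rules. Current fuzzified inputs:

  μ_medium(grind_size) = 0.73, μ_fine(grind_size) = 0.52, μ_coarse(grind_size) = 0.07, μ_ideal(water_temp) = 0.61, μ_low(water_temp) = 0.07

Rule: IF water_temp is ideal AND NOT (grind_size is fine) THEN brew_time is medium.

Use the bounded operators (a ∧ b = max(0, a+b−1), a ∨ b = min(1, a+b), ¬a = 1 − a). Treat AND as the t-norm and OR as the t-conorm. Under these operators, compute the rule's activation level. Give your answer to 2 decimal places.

firing strength: ideal=0.61, ¬fine=1−0.52=0.48; AND[max(0, a+b−1)] → w = 0.09

0.09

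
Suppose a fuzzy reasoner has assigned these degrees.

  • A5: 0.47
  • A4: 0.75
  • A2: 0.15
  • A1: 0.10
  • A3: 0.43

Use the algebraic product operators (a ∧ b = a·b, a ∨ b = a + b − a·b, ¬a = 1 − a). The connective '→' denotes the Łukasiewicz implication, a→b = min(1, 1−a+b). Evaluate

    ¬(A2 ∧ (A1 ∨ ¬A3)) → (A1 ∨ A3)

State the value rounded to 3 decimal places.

¬A3 = 1 − 0.4300 = 0.5700
A1 ∨ ¬A3 = a + b − a·b on (0.1000, 0.5700) = 0.6130
A2 ∧ (A1 ∨ ¬A3) = a·b on (0.1500, 0.6130) = 0.0919
¬(A2 ∧ (A1 ∨ ¬A3)) = 1 − 0.0919 = 0.9081
A1 ∨ A3 = a + b − a·b on (0.1000, 0.4300) = 0.4870
¬(A2 ∧ (A1 ∨ ¬A3)) → (A1 ∨ A3)  [Łukasiewicz: min(1, 1−a+b)] with a=0.9081, b=0.4870 → 0.5790

0.579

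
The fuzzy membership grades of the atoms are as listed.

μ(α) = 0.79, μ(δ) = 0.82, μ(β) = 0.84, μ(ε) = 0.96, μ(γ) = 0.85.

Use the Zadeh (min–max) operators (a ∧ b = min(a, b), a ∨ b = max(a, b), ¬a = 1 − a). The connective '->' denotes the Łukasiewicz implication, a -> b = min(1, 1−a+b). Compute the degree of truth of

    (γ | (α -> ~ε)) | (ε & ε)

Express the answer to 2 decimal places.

~ε = 1 − 0.96 = 0.04
α -> ~ε  [Łukasiewicz: min(1, 1−a+b)] with a=0.79, b=0.04 → 0.25
γ | (α -> ~ε) = max(a, b) on (0.85, 0.25) = 0.85
ε & ε = min(a, b) on (0.96, 0.96) = 0.96
(γ | (α -> ~ε)) | (ε & ε) = max(a, b) on (0.85, 0.96) = 0.96

0.96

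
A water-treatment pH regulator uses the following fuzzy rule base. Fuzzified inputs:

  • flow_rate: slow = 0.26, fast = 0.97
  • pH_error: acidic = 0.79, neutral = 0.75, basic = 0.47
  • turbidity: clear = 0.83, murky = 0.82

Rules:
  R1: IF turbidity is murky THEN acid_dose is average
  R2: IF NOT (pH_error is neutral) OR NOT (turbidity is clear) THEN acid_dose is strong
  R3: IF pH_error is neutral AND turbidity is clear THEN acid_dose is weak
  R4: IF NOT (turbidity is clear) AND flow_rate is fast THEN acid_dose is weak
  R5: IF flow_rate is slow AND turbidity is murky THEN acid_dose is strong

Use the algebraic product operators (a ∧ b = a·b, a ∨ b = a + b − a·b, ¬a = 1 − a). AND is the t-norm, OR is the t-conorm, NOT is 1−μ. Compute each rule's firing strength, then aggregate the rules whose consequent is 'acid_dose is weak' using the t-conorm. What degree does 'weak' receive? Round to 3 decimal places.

0.685

R1: murky=0.82 → w = 0.8200
R2: ¬neutral=1−0.75=0.25, ¬clear=1−0.83=0.17; OR[a + b − a·b] → w = 0.3775
R3: neutral=0.75, clear=0.83; AND[a·b] → w = 0.6225
R4: ¬clear=1−0.83=0.17, fast=0.97; AND[a·b] → w = 0.1649
R5: slow=0.26, murky=0.82; AND[a·b] → w = 0.2132
Rules with consequent 'weak': {R3, R4} → strengths 0.6225, 0.1649
Aggregate via t-conorm [a + b − a·b]: 0.6847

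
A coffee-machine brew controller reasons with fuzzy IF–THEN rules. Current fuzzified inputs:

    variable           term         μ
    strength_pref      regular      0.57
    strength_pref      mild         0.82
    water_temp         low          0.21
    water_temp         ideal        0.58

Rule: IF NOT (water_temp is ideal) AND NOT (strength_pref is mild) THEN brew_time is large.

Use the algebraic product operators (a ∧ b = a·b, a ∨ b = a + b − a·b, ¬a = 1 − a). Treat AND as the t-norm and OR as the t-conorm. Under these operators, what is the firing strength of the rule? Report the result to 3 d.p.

0.076

firing strength: ¬ideal=1−0.58=0.42, ¬mild=1−0.82=0.18; AND[a·b] → w = 0.0756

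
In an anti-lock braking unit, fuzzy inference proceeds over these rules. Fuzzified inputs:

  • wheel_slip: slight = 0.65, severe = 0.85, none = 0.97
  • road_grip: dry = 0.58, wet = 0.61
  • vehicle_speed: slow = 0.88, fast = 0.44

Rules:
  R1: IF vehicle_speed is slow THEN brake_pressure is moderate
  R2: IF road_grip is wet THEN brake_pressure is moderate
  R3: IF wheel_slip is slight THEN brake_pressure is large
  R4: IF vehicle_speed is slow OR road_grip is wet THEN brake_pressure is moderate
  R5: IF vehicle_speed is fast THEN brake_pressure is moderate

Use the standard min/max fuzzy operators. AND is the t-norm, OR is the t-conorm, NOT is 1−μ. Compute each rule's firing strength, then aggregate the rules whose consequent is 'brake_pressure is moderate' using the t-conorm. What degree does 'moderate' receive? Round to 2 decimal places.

R1: slow=0.88 → w = 0.88
R2: wet=0.61 → w = 0.61
R3: slight=0.65 → w = 0.65
R4: slow=0.88, wet=0.61; OR[max(a, b)] → w = 0.88
R5: fast=0.44 → w = 0.44
Rules with consequent 'moderate': {R1, R2, R4, R5} → strengths 0.88, 0.61, 0.88, 0.44
Aggregate via t-conorm [max(a, b)]: 0.88

0.88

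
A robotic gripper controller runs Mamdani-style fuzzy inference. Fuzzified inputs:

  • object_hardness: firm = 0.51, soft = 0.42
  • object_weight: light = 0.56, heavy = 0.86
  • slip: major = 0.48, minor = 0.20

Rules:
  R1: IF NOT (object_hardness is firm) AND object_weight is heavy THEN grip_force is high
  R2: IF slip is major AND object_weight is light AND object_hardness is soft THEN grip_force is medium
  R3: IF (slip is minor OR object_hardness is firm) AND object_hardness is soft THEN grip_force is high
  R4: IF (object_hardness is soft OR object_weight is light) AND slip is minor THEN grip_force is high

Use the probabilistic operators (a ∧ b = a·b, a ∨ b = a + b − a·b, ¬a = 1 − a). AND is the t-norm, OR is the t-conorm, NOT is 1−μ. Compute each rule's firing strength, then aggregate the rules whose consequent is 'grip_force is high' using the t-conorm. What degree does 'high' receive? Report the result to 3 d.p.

0.633

R1: ¬firm=1−0.51=0.49, heavy=0.86; AND[a·b] → w = 0.4214
R2: major=0.48, light=0.56, soft=0.42; AND[a·b] → w = 0.1129
R3: (minor=0.20 OR firm=0.51) = 0.6080; AND[a·b] with soft=0.42 → w = 0.2554
R4: (soft=0.42 OR light=0.56) = 0.7448; AND[a·b] with minor=0.20 → w = 0.1490
Rules with consequent 'high': {R1, R3, R4} → strengths 0.4214, 0.2554, 0.1490
Aggregate via t-conorm [a + b − a·b]: 0.6333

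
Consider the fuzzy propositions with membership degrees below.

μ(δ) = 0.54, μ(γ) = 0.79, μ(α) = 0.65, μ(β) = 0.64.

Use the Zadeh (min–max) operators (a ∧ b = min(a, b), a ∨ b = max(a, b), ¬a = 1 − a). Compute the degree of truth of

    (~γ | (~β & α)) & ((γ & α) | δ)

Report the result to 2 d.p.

0.36

~γ = 1 − 0.79 = 0.21
~β = 1 − 0.64 = 0.36
~β & α = min(a, b) on (0.36, 0.65) = 0.36
~γ | (~β & α) = max(a, b) on (0.21, 0.36) = 0.36
γ & α = min(a, b) on (0.79, 0.65) = 0.65
(γ & α) | δ = max(a, b) on (0.65, 0.54) = 0.65
(~γ | (~β & α)) & ((γ & α) | δ) = min(a, b) on (0.36, 0.65) = 0.36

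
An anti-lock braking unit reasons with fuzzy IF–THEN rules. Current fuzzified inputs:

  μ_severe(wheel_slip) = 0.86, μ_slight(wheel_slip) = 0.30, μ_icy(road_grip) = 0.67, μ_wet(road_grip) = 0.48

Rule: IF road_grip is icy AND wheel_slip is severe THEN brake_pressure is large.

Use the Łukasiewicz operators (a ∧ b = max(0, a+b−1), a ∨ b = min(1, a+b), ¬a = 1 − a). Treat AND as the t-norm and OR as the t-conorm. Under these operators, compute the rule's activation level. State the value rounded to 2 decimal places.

0.53

firing strength: icy=0.67, severe=0.86; AND[max(0, a+b−1)] → w = 0.53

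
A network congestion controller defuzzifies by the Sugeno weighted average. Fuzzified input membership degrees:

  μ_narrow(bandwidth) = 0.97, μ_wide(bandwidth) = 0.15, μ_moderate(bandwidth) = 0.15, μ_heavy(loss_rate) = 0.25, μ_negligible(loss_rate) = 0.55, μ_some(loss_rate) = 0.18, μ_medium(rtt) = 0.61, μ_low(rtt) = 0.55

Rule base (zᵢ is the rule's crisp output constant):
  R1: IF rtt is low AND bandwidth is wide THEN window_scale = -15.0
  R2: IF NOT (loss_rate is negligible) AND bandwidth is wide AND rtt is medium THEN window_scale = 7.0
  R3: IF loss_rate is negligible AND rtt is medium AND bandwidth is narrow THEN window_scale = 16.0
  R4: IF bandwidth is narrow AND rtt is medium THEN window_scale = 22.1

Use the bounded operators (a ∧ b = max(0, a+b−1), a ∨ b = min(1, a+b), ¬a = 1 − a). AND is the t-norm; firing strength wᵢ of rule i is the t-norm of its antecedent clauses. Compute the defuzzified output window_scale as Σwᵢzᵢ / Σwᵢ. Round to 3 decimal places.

R1 (z=-15.0): low=0.55, wide=0.15; AND[max(0, a+b−1)] → w = 0.00
R2 (z=7.0): ¬negligible=1−0.55=0.45, wide=0.15, medium=0.61; AND[max(0, a+b−1)] → w = 0.00
R3 (z=16.0): negligible=0.55, medium=0.61, narrow=0.97; AND[max(0, a+b−1)] → w = 0.13
R4 (z=22.1): narrow=0.97, medium=0.61; AND[max(0, a+b−1)] → w = 0.58
Weighted average = (0.00·-15.0 + 0.00·7.0 + 0.13·16.0 + 0.58·22.1) / (0.00 + 0.00 + 0.13 + 0.58)
  = 14.8980 / 0.7100 = 20.983

20.983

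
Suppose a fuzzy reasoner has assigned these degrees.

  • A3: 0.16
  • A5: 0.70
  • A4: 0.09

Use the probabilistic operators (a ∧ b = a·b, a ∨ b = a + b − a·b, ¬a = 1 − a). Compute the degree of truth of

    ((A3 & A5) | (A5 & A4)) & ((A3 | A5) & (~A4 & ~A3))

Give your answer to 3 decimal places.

0.096

A3 & A5 = a·b on (0.1600, 0.7000) = 0.1120
A5 & A4 = a·b on (0.7000, 0.0900) = 0.0630
(A3 & A5) | (A5 & A4) = a + b − a·b on (0.1120, 0.0630) = 0.1679
A3 | A5 = a + b − a·b on (0.1600, 0.7000) = 0.7480
~A4 = 1 − 0.0900 = 0.9100
~A3 = 1 − 0.1600 = 0.8400
~A4 & ~A3 = a·b on (0.9100, 0.8400) = 0.7644
(A3 | A5) & (~A4 & ~A3) = a·b on (0.7480, 0.7644) = 0.5718
((A3 & A5) | (A5 & A4)) & ((A3 | A5) & (~A4 & ~A3)) = a·b on (0.1679, 0.5718) = 0.0960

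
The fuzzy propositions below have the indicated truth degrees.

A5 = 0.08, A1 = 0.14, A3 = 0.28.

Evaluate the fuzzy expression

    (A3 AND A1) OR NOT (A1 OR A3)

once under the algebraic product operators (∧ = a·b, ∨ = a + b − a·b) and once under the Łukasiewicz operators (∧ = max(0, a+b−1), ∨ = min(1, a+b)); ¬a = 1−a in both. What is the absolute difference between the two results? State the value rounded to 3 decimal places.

0.054

Under algebraic product:
  A3 AND A1 = a·b on (0.2800, 0.1400) = 0.0392
  A1 OR A3 = a + b − a·b on (0.1400, 0.2800) = 0.3808
  NOT (A1 OR A3) = 1 − 0.3808 = 0.6192
  (A3 AND A1) OR NOT (A1 OR A3) = a + b − a·b on (0.0392, 0.6192) = 0.6341
  → value = 0.6341
Under Łukasiewicz:
  A3 AND A1 = max(0, a+b−1) on (0.28, 0.14) = 0.00
  A1 OR A3 = min(1, a+b) on (0.14, 0.28) = 0.42
  NOT (A1 OR A3) = 1 − 0.42 = 0.58
  (A3 AND A1) OR NOT (A1 OR A3) = min(1, a+b) on (0.00, 0.58) = 0.58
  → value = 0.5800
|0.6341 − 0.5800| = 0.054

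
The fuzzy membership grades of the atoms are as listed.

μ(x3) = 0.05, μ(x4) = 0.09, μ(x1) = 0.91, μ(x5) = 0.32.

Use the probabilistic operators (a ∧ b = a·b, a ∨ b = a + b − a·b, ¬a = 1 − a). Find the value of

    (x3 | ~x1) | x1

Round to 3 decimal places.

0.922

~x1 = 1 − 0.9100 = 0.0900
x3 | ~x1 = a + b − a·b on (0.0500, 0.0900) = 0.1355
(x3 | ~x1) | x1 = a + b − a·b on (0.1355, 0.9100) = 0.9222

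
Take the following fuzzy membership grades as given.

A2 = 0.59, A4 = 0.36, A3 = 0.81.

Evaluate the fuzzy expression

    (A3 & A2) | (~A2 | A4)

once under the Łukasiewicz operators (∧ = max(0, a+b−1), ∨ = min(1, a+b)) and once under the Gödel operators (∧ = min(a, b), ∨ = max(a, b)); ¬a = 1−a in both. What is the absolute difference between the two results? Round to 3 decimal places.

0.410

Under Łukasiewicz:
  A3 & A2 = max(0, a+b−1) on (0.81, 0.59) = 0.40
  ~A2 = 1 − 0.59 = 0.41
  ~A2 | A4 = min(1, a+b) on (0.41, 0.36) = 0.77
  (A3 & A2) | (~A2 | A4) = min(1, a+b) on (0.40, 0.77) = 1.00
  → value = 1.0000
Under Gödel:
  A3 & A2 = min(a, b) on (0.81, 0.59) = 0.59
  ~A2 = 1 − 0.59 = 0.41
  ~A2 | A4 = max(a, b) on (0.41, 0.36) = 0.41
  (A3 & A2) | (~A2 | A4) = max(a, b) on (0.59, 0.41) = 0.59
  → value = 0.5900
|1.0000 − 0.5900| = 0.410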